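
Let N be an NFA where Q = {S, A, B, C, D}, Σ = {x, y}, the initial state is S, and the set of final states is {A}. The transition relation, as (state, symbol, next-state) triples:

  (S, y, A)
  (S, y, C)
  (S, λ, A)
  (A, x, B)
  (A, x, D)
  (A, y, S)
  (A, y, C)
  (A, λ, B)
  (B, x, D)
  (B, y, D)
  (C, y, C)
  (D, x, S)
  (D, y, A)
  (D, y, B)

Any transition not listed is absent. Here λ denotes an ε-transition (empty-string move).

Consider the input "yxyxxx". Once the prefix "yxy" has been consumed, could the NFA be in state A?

Start: ε-closure({S}) = {S, A, B}.
Read 'y': S→{A, C}, A→{S, C}, B→{D}; union {S, A, C, D}; ε-closure = {S, A, B, C, D}.
Read 'x': S→∅, A→{B, D}, B→{D}, C→∅, D→{S}; union {S, B, D}; ε-closure = {S, A, B, D}.
Read 'y': S→{A, C}, A→{S, C}, B→{D}, D→{A, B}; now {S, A, B, C, D}.
State A is in {S, A, B, C, D}.

Yes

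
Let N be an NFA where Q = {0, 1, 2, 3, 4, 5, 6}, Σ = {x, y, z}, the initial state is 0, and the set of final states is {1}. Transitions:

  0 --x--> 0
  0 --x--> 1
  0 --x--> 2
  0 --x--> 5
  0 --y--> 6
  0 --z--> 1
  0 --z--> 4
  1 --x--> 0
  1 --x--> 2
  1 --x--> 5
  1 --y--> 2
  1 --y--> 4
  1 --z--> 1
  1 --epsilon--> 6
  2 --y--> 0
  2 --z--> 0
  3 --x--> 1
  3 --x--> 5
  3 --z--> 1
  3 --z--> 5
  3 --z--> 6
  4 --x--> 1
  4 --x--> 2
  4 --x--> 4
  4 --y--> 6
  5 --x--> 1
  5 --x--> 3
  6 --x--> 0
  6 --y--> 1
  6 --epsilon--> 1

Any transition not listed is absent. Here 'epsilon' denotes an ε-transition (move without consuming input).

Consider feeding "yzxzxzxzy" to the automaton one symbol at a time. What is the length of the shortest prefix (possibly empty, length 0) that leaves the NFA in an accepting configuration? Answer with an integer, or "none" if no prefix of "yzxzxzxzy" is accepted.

1

Start in {0}.
Read 'y': {0} → {1, 6}.
None of the earlier sets intersect F, but {1, 6} does.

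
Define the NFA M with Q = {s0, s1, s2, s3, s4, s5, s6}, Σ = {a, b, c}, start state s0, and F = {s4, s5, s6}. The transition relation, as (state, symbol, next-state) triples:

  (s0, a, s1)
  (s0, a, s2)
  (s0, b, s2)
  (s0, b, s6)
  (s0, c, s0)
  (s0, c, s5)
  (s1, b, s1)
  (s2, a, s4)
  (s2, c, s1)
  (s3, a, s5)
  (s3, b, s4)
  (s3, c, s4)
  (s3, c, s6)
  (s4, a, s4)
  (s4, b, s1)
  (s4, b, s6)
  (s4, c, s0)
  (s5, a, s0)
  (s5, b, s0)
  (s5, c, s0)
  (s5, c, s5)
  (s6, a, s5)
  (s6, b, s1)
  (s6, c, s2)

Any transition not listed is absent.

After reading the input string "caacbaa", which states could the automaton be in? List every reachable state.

{s0, s4}

Start in {s0}.
Read 'c': {s0} → {s0, s5}.
Read 'a': {s0, s5} → {s0, s1, s2}.
Read 'a': {s0, s1, s2} → {s1, s2, s4}.
Read 'c': {s1, s2, s4} → {s0, s1}.
Read 'b': {s0, s1} → {s1, s2, s6}.
Read 'a': {s1, s2, s6} → {s4, s5}.
Read 'a': {s4, s5} → {s0, s4}.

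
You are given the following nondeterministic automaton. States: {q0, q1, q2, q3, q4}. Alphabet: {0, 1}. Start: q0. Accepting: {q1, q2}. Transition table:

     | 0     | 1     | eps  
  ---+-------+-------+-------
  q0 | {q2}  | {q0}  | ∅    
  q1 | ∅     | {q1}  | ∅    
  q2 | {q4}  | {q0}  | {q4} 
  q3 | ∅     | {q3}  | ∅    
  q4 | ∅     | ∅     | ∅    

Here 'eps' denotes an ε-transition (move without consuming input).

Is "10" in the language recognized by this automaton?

Yes

Start in {q0}.
Read '1': q0→{q0}; now {q0}.
Read '0': q0→{q2}; union {q2}; ε-closure = {q2, q4}.
The final set {q2, q4} contains the accepting state q2.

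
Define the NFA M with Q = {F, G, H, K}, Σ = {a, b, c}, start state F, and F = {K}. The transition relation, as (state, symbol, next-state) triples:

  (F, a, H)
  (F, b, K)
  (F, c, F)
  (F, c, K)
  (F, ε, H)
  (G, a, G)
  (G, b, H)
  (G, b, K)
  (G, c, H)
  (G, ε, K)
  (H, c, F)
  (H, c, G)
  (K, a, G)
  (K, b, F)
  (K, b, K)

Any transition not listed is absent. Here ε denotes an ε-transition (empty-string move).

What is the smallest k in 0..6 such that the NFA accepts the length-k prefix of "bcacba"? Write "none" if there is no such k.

1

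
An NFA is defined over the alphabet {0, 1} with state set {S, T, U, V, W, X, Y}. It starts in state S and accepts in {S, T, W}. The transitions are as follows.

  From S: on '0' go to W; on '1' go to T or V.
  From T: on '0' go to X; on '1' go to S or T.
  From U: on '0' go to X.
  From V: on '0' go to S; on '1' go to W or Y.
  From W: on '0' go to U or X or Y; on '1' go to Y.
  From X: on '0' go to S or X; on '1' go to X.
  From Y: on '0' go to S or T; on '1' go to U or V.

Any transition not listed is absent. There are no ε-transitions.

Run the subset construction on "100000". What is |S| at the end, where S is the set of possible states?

Start in {S}.
Read '1': {S} → {T, V}.
Read '0': {T, V} → {S, X}.
Read '0': {S, X} → {S, W, X}.
Read '0': {S, W, X} → {S, U, W, X, Y}.
Read '0': {S, U, W, X, Y} → {S, T, U, W, X, Y}.
Read '0': {S, T, U, W, X, Y} → {S, T, U, W, X, Y}.
That set has 6 states.

6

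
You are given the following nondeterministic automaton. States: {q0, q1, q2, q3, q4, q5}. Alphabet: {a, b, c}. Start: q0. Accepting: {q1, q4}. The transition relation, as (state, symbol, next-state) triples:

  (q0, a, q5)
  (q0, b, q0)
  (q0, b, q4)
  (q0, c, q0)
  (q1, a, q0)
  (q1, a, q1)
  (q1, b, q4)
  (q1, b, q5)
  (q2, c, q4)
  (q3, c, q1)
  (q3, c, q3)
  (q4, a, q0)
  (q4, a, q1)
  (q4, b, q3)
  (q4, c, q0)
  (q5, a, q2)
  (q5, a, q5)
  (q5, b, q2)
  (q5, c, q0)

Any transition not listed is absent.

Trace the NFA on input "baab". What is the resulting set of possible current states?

Start in {q0}.
Read 'b': q0→{q0, q4}; now {q0, q4}.
Read 'a': q0→{q5}, q4→{q0, q1}; now {q0, q1, q5}.
Read 'a': q0→{q5}, q1→{q0, q1}, q5→{q2, q5}; now {q0, q1, q2, q5}.
Read 'b': q0→{q0, q4}, q1→{q4, q5}, q2→∅, q5→{q2}; now {q0, q2, q4, q5}.

{q0, q2, q4, q5}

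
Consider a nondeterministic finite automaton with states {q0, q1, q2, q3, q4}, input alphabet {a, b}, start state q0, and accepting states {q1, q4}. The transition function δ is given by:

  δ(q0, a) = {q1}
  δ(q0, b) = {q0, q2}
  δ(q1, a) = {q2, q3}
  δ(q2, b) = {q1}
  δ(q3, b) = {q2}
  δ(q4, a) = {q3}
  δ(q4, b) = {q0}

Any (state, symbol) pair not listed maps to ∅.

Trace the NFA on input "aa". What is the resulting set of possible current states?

{q2, q3}

Start in {q0}.
Read 'a': q0→{q1}; now {q1}.
Read 'a': q1→{q2, q3}; now {q2, q3}.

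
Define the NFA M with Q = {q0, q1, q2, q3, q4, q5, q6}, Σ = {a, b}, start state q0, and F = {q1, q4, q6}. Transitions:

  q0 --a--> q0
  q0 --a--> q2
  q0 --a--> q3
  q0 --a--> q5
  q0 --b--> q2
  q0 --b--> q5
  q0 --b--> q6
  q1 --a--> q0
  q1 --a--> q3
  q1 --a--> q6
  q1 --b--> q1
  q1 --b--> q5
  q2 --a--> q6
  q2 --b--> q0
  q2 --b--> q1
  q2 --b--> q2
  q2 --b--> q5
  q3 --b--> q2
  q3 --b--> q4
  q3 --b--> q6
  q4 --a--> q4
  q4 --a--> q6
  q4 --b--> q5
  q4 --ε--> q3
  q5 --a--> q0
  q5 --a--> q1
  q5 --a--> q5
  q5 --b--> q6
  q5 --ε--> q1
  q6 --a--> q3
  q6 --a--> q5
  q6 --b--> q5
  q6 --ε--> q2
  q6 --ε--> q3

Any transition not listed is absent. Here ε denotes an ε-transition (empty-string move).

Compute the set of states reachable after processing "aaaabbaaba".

Start in {q0}.
Read 'a': q0→{q0, q2, q3, q5}; union {q0, q2, q3, q5}; ε-closure = {q0, q1, q2, q3, q5}.
Read 'a': q0→{q0, q2, q3, q5}, q1→{q0, q3, q6}, q2→{q6}, q3→∅, q5→{q0, q1, q5}; now {q0, q1, q2, q3, q5, q6}.
Read 'a': q0→{q0, q2, q3, q5}, q1→{q0, q3, q6}, q2→{q6}, q3→∅, q5→{q0, q1, q5}, q6→{q3, q5}; now {q0, q1, q2, q3, q5, q6}.
Read 'a': q0→{q0, q2, q3, q5}, q1→{q0, q3, q6}, q2→{q6}, q3→∅, q5→{q0, q1, q5}, q6→{q3, q5}; now {q0, q1, q2, q3, q5, q6}.
Read 'b': q0→{q2, q5, q6}, q1→{q1, q5}, q2→{q0, q1, q2, q5}, q3→{q2, q4, q6}, q5→{q6}, q6→{q5}; union {q0, q1, q2, q4, q5, q6}; ε-closure = {q0, q1, q2, q3, q4, q5, q6}.
Read 'b': q0→{q2, q5, q6}, q1→{q1, q5}, q2→{q0, q1, q2, q5}, q3→{q2, q4, q6}, q4→{q5}, q5→{q6}, q6→{q5}; union {q0, q1, q2, q4, q5, q6}; ε-closure = {q0, q1, q2, q3, q4, q5, q6}.
Read 'a': q0→{q0, q2, q3, q5}, q1→{q0, q3, q6}, q2→{q6}, q3→∅, q4→{q4, q6}, q5→{q0, q1, q5}, q6→{q3, q5}; now {q0, q1, q2, q3, q4, q5, q6}.
Read 'a': q0→{q0, q2, q3, q5}, q1→{q0, q3, q6}, q2→{q6}, q3→∅, q4→{q4, q6}, q5→{q0, q1, q5}, q6→{q3, q5}; now {q0, q1, q2, q3, q4, q5, q6}.
Read 'b': q0→{q2, q5, q6}, q1→{q1, q5}, q2→{q0, q1, q2, q5}, q3→{q2, q4, q6}, q4→{q5}, q5→{q6}, q6→{q5}; union {q0, q1, q2, q4, q5, q6}; ε-closure = {q0, q1, q2, q3, q4, q5, q6}.
Read 'a': q0→{q0, q2, q3, q5}, q1→{q0, q3, q6}, q2→{q6}, q3→∅, q4→{q4, q6}, q5→{q0, q1, q5}, q6→{q3, q5}; now {q0, q1, q2, q3, q4, q5, q6}.

{q0, q1, q2, q3, q4, q5, q6}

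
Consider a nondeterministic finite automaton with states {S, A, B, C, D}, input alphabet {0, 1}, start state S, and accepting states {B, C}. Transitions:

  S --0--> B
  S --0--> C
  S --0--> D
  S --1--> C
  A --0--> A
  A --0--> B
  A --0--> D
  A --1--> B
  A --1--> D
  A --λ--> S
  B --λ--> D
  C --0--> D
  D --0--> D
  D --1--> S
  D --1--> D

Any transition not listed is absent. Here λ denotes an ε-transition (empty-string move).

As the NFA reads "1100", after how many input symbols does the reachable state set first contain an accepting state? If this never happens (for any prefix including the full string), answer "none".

Start in {S}.
Read '1': {S} → {C}.
None of the earlier sets intersect F, but {C} does.

1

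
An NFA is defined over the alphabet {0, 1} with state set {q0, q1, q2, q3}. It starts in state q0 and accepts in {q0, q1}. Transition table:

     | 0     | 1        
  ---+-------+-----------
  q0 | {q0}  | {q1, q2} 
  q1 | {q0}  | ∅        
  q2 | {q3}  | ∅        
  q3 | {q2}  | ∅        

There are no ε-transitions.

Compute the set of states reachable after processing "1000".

Start in {q0}.
Read '1': q0→{q1, q2}; now {q1, q2}.
Read '0': q1→{q0}, q2→{q3}; now {q0, q3}.
Read '0': q0→{q0}, q3→{q2}; now {q0, q2}.
Read '0': q0→{q0}, q2→{q3}; now {q0, q3}.

{q0, q3}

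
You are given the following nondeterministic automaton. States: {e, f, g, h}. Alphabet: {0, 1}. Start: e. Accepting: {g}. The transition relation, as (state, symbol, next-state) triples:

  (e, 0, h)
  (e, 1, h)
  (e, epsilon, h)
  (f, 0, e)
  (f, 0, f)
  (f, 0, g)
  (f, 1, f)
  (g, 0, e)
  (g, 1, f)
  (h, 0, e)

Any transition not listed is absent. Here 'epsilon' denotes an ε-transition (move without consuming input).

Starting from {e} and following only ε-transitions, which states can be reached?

{e, h}

Begin with {e}.
ε-move e → h; add h.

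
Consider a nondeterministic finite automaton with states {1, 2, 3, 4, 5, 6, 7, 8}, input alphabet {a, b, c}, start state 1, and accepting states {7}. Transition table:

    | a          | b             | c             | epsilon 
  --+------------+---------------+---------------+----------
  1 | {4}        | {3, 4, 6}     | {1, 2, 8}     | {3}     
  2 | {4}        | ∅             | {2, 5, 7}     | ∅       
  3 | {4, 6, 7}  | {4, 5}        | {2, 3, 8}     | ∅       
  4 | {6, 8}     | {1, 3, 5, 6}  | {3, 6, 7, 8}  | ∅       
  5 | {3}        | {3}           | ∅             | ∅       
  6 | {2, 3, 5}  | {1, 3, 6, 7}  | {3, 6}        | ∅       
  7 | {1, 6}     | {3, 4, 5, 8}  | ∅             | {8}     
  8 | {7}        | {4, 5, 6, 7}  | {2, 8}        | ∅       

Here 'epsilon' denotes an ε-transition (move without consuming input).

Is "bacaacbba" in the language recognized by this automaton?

Yes

Start: ε-closure({1}) = {1, 3}.
Read 'b': 1→{3, 4, 6}, 3→{4, 5}; now {3, 4, 5, 6}.
Read 'a': 3→{4, 6, 7}, 4→{6, 8}, 5→{3}, 6→{2, 3, 5}; now {2, 3, 4, 5, 6, 7, 8}.
Read 'c': 2→{2, 5, 7}, 3→{2, 3, 8}, 4→{3, 6, 7, 8}, 5→∅, 6→{3, 6}, 7→∅, 8→{2, 8}; now {2, 3, 5, 6, 7, 8}.
Read 'a': 2→{4}, 3→{4, 6, 7}, 5→{3}, 6→{2, 3, 5}, 7→{1, 6}, 8→{7}; union {1, 2, 3, 4, 5, 6, 7}; ε-closure = {1, 2, 3, 4, 5, 6, 7, 8}.
Read 'a': 1→{4}, 2→{4}, 3→{4, 6, 7}, 4→{6, 8}, 5→{3}, 6→{2, 3, 5}, 7→{1, 6}, 8→{7}; now {1, 2, 3, 4, 5, 6, 7, 8}.
Read 'c': 1→{1, 2, 8}, 2→{2, 5, 7}, 3→{2, 3, 8}, 4→{3, 6, 7, 8}, 5→∅, 6→{3, 6}, 7→∅, 8→{2, 8}; now {1, 2, 3, 5, 6, 7, 8}.
Read 'b': 1→{3, 4, 6}, 2→∅, 3→{4, 5}, 5→{3}, 6→{1, 3, 6, 7}, 7→{3, 4, 5, 8}, 8→{4, 5, 6, 7}; now {1, 3, 4, 5, 6, 7, 8}.
Read 'b': 1→{3, 4, 6}, 3→{4, 5}, 4→{1, 3, 5, 6}, 5→{3}, 6→{1, 3, 6, 7}, 7→{3, 4, 5, 8}, 8→{4, 5, 6, 7}; now {1, 3, 4, 5, 6, 7, 8}.
Read 'a': 1→{4}, 3→{4, 6, 7}, 4→{6, 8}, 5→{3}, 6→{2, 3, 5}, 7→{1, 6}, 8→{7}; now {1, 2, 3, 4, 5, 6, 7, 8}.
The final set {1, 2, 3, 4, 5, 6, 7, 8} contains the accepting state 7.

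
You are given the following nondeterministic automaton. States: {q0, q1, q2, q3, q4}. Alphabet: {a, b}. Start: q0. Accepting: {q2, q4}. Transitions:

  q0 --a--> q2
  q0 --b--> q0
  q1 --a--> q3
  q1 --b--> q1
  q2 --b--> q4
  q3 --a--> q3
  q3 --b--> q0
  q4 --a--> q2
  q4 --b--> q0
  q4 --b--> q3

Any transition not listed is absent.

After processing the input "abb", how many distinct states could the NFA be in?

2

Start in {q0}.
Read 'a': q0→{q2}; now {q2}.
Read 'b': q2→{q4}; now {q4}.
Read 'b': q4→{q0, q3}; now {q0, q3}.
That set has 2 states.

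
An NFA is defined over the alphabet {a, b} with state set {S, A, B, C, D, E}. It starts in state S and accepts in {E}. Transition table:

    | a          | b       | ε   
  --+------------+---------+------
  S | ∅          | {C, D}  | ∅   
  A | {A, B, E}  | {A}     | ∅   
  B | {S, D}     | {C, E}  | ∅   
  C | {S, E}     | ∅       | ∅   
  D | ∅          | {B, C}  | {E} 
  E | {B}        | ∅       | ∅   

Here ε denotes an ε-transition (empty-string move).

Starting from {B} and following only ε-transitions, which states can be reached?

{B}

Begin with {B}.
No ε-moves leave this set, so the closure equals the set itself.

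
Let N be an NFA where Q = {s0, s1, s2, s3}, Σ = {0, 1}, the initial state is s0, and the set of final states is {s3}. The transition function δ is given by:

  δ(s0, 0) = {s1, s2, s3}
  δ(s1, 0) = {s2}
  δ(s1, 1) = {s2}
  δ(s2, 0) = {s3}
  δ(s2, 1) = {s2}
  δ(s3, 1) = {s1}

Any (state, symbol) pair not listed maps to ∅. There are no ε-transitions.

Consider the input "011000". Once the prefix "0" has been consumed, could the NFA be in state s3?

Start in {s0}.
Read '0': {s0} → {s1, s2, s3}.
State s3 is in {s1, s2, s3}.

Yes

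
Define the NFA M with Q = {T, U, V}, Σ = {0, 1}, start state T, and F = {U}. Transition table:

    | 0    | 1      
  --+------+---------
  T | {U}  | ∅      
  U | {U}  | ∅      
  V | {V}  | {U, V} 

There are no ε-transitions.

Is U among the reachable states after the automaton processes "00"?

Yes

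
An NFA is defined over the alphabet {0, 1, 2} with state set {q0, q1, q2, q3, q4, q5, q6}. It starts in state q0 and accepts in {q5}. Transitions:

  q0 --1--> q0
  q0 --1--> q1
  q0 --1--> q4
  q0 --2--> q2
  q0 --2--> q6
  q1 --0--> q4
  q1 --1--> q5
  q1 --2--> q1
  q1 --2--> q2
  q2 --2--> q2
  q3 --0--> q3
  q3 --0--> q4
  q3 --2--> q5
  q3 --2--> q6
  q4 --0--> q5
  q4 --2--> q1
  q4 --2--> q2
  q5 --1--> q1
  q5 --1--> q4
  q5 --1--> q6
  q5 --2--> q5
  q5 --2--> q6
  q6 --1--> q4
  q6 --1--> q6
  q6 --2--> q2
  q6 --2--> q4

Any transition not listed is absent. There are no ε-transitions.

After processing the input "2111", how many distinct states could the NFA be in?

2

Start in {q0}.
Read '2': q0→{q2, q6}; now {q2, q6}.
Read '1': q2→∅, q6→{q4, q6}; now {q4, q6}.
Read '1': q4→∅, q6→{q4, q6}; now {q4, q6}.
Read '1': q4→∅, q6→{q4, q6}; now {q4, q6}.
That set has 2 states.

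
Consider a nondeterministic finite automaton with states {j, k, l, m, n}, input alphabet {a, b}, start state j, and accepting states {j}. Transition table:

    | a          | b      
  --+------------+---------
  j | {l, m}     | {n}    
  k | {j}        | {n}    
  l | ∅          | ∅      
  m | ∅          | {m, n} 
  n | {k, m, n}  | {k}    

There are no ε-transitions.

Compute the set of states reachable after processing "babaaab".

Start in {j}.
Read 'b': j→{n}; now {n}.
Read 'a': n→{k, m, n}; now {k, m, n}.
Read 'b': k→{n}, m→{m, n}, n→{k}; now {k, m, n}.
Read 'a': k→{j}, m→∅, n→{k, m, n}; now {j, k, m, n}.
Read 'a': j→{l, m}, k→{j}, m→∅, n→{k, m, n}; now {j, k, l, m, n}.
Read 'a': j→{l, m}, k→{j}, l→∅, m→∅, n→{k, m, n}; now {j, k, l, m, n}.
Read 'b': j→{n}, k→{n}, l→∅, m→{m, n}, n→{k}; now {k, m, n}.

{k, m, n}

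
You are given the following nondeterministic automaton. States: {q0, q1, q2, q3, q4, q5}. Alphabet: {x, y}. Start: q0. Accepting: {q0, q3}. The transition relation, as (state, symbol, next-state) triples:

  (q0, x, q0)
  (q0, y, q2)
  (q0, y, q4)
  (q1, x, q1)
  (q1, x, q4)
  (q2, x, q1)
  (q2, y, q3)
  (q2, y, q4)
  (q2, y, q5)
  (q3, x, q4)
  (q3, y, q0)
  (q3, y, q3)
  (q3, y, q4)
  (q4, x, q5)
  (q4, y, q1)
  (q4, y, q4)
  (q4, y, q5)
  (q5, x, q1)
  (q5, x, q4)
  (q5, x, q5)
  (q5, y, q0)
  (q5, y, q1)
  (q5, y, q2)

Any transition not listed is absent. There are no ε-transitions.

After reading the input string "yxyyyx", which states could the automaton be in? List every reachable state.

{q0, q1, q4, q5}

Start in {q0}.
Read 'y': q0→{q2, q4}; now {q2, q4}.
Read 'x': q2→{q1}, q4→{q5}; now {q1, q5}.
Read 'y': q1→∅, q5→{q0, q1, q2}; now {q0, q1, q2}.
Read 'y': q0→{q2, q4}, q1→∅, q2→{q3, q4, q5}; now {q2, q3, q4, q5}.
Read 'y': q2→{q3, q4, q5}, q3→{q0, q3, q4}, q4→{q1, q4, q5}, q5→{q0, q1, q2}; now {q0, q1, q2, q3, q4, q5}.
Read 'x': q0→{q0}, q1→{q1, q4}, q2→{q1}, q3→{q4}, q4→{q5}, q5→{q1, q4, q5}; now {q0, q1, q4, q5}.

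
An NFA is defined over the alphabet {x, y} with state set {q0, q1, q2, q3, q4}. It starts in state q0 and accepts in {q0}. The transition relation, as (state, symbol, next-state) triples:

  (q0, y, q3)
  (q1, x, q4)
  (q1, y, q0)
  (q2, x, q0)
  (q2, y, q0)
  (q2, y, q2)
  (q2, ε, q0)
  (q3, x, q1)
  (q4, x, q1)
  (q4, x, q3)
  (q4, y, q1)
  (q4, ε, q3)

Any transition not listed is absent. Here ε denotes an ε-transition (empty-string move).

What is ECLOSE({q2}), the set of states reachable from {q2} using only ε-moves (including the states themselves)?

{q0, q2}

Begin with {q2}.
ε-move q2 → q0; add q0.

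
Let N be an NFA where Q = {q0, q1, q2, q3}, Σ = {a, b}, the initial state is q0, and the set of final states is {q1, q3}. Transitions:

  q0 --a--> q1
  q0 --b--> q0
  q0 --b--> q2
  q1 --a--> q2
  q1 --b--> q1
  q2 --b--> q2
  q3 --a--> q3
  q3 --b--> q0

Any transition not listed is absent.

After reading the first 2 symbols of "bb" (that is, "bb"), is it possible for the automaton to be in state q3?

No

Start in {q0}.
Read 'b': q0→{q0, q2}; now {q0, q2}.
Read 'b': q0→{q0, q2}, q2→{q2}; now {q0, q2}.
State q3 is not in {q0, q2}.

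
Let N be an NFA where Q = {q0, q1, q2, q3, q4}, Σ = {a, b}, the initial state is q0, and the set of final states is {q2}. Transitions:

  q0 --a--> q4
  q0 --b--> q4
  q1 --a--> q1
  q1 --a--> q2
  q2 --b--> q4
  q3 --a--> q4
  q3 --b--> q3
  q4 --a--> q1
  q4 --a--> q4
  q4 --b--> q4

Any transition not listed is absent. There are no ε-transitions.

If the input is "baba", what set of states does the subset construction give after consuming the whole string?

{q1, q4}

Start in {q0}.
Read 'b': {q0} → {q4}.
Read 'a': {q4} → {q1, q4}.
Read 'b': {q1, q4} → {q4}.
Read 'a': {q4} → {q1, q4}.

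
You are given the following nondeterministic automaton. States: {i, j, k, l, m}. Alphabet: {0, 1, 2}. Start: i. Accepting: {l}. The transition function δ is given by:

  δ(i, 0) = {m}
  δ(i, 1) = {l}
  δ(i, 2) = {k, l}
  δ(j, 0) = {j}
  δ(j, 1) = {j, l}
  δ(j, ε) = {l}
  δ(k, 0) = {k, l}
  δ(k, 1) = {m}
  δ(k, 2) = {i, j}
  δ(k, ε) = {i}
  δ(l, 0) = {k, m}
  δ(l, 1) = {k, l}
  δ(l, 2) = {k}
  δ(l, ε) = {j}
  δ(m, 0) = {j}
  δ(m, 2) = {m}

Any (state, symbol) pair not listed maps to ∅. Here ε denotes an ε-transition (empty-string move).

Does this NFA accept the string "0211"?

No

Start in {i}.
Read '0': {i} → {m}.
Read '2': {m} → {m}.
Read '1': {m} → ∅.
The set is empty and remains empty for the remaining 1 symbol.
The final set ∅ contains no accepting state.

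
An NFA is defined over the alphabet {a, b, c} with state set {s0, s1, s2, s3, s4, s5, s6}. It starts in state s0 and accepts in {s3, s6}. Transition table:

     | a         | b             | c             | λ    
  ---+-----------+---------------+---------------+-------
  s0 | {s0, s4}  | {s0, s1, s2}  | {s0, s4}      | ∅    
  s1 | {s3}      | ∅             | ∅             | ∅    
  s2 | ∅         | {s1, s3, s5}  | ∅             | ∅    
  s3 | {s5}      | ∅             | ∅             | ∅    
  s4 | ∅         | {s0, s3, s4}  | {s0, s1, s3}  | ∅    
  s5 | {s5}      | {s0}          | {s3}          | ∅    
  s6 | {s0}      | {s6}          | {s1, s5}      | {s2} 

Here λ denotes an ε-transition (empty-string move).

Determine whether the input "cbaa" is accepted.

Start in {s0}.
Read 'c': s0→{s0, s4}; now {s0, s4}.
Read 'b': s0→{s0, s1, s2}, s4→{s0, s3, s4}; now {s0, s1, s2, s3, s4}.
Read 'a': s0→{s0, s4}, s1→{s3}, s2→∅, s3→{s5}, s4→∅; now {s0, s3, s4, s5}.
Read 'a': s0→{s0, s4}, s3→{s5}, s4→∅, s5→{s5}; now {s0, s4, s5}.
The final set {s0, s4, s5} contains no accepting state.

No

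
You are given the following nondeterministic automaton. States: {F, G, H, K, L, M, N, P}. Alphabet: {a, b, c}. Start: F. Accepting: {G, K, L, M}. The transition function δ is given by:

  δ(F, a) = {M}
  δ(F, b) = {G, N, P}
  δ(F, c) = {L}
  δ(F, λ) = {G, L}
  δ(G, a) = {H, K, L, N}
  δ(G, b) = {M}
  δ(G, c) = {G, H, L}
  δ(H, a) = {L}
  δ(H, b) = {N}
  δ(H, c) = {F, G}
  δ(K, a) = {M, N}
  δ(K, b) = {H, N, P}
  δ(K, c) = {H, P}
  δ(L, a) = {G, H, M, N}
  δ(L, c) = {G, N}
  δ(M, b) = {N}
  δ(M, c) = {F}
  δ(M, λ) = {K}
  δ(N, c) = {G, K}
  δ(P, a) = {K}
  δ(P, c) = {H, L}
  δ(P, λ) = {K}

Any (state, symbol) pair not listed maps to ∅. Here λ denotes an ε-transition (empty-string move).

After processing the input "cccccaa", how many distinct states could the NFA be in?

6

Start: ε-closure({F}) = {F, G, L}.
Read 'c': F→{L}, G→{G, H, L}, L→{G, N}; now {G, H, L, N}.
Read 'c': G→{G, H, L}, H→{F, G}, L→{G, N}, N→{G, K}; now {F, G, H, K, L, N}.
Read 'c': F→{L}, G→{G, H, L}, H→{F, G}, K→{H, P}, L→{G, N}, N→{G, K}; now {F, G, H, K, L, N, P}.
Read 'c': F→{L}, G→{G, H, L}, H→{F, G}, K→{H, P}, L→{G, N}, N→{G, K}, P→{H, L}; now {F, G, H, K, L, N, P}.
Read 'c': F→{L}, G→{G, H, L}, H→{F, G}, K→{H, P}, L→{G, N}, N→{G, K}, P→{H, L}; now {F, G, H, K, L, N, P}.
Read 'a': F→{M}, G→{H, K, L, N}, H→{L}, K→{M, N}, L→{G, H, M, N}, N→∅, P→{K}; now {G, H, K, L, M, N}.
Read 'a': G→{H, K, L, N}, H→{L}, K→{M, N}, L→{G, H, M, N}, M→∅, N→∅; now {G, H, K, L, M, N}.
That set has 6 states.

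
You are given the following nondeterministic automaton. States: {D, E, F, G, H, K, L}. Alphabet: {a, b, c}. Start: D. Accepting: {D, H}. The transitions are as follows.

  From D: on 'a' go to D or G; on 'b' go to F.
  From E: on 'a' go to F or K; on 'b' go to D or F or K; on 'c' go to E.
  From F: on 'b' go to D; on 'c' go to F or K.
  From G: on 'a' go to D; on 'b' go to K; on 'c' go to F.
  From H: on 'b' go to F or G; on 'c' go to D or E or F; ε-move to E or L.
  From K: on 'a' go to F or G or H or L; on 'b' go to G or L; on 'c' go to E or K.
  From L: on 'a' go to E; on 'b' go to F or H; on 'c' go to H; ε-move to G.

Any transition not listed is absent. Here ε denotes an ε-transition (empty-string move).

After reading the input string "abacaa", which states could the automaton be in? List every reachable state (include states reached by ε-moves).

Start in {D}.
Read 'a': {D} → {D, G}.
Read 'b': {D, G} → {F, K}.
Read 'a': {F, K} → {E, F, G, H, L}.
Read 'c': {E, F, G, H, L} → {D, E, F, G, H, K, L}.
Read 'a': {D, E, F, G, H, K, L} → {D, E, F, G, H, K, L}.
Read 'a': {D, E, F, G, H, K, L} → {D, E, F, G, H, K, L}.

{D, E, F, G, H, K, L}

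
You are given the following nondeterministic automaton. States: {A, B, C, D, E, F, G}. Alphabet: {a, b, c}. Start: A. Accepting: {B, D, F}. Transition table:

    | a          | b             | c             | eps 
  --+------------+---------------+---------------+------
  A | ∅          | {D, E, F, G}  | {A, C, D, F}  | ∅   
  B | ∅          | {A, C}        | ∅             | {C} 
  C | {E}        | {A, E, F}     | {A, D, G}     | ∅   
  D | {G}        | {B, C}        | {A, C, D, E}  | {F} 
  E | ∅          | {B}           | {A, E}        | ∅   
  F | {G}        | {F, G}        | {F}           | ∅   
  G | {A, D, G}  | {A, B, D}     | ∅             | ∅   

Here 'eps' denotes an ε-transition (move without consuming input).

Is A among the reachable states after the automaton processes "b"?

Start in {A}.
Read 'b': A→{D, E, F, G}; now {D, E, F, G}.
State A is not in {D, E, F, G}.

No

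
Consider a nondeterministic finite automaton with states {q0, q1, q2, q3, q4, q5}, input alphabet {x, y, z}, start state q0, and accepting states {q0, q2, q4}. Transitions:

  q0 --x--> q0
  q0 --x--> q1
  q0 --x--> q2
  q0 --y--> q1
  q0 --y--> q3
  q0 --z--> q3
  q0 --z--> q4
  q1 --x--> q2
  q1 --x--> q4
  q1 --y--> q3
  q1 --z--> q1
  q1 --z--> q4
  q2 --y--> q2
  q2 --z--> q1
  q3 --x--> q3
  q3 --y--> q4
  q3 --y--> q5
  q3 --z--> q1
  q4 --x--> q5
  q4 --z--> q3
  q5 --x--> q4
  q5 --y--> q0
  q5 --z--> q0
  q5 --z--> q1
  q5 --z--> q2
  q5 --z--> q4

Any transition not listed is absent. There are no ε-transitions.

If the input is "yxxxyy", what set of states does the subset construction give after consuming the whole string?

{q0}

Start in {q0}.
Read 'y': q0→{q1, q3}; now {q1, q3}.
Read 'x': q1→{q2, q4}, q3→{q3}; now {q2, q3, q4}.
Read 'x': q2→∅, q3→{q3}, q4→{q5}; now {q3, q5}.
Read 'x': q3→{q3}, q5→{q4}; now {q3, q4}.
Read 'y': q3→{q4, q5}, q4→∅; now {q4, q5}.
Read 'y': q4→∅, q5→{q0}; now {q0}.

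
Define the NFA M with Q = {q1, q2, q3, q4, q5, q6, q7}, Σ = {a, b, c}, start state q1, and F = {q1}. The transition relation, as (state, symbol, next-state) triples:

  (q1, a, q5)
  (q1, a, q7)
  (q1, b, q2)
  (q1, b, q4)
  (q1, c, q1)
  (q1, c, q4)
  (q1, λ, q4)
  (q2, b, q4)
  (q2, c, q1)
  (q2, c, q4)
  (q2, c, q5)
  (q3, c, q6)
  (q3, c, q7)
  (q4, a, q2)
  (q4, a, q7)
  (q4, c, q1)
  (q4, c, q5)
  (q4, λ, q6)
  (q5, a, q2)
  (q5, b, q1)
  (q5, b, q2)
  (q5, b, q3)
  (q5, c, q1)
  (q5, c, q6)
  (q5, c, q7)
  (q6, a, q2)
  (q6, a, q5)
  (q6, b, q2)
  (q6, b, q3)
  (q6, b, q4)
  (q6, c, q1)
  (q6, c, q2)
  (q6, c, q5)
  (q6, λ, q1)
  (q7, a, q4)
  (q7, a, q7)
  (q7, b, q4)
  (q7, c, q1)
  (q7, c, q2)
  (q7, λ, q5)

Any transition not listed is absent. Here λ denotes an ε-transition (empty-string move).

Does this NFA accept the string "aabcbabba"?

No

Start: ε-closure({q1}) = {q1, q4, q6}.
Read 'a': {q1, q4, q6} → {q2, q5, q7}.
Read 'a': {q2, q5, q7} → {q1, q2, q4, q5, q6, q7}.
Read 'b': {q1, q2, q4, q5, q6, q7} → {q1, q2, q3, q4, q6}.
Read 'c': {q1, q2, q3, q4, q6} → {q1, q2, q4, q5, q6, q7}.
Read 'b': {q1, q2, q4, q5, q6, q7} → {q1, q2, q3, q4, q6}.
Read 'a': {q1, q2, q3, q4, q6} → {q2, q5, q7}.
Read 'b': {q2, q5, q7} → {q1, q2, q3, q4, q6}.
Read 'b': {q1, q2, q3, q4, q6} → {q1, q2, q3, q4, q6}.
Read 'a': {q1, q2, q3, q4, q6} → {q2, q5, q7}.
The final set {q2, q5, q7} contains no accepting state.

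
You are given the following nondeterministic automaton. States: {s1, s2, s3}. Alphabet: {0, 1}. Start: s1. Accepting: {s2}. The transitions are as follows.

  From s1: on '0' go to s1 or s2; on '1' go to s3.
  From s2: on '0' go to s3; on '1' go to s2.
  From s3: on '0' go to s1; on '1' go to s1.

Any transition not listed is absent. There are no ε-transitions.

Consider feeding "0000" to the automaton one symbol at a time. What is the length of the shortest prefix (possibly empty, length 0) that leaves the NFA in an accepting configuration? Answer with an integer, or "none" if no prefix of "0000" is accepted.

Start in {s1}.
Read '0': {s1} → {s1, s2}.
None of the earlier sets intersect F, but {s1, s2} does.

1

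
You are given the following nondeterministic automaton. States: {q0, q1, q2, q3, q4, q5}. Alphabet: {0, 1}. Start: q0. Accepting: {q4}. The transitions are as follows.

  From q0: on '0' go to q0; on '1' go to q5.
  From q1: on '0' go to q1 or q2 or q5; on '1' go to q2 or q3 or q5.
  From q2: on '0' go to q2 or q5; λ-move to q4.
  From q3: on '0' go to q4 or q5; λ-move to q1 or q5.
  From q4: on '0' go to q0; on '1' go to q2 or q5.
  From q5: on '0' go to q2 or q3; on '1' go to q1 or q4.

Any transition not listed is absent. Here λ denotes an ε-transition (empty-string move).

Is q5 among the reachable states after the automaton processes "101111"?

Yes

Start in {q0}.
Read '1': q0→{q5}; now {q5}.
Read '0': q5→{q2, q3}; union {q2, q3}; ε-closure = {q1, q2, q3, q4, q5}.
Read '1': q1→{q2, q3, q5}, q2→∅, q3→∅, q4→{q2, q5}, q5→{q1, q4}; now {q1, q2, q3, q4, q5}.
Read '1': q1→{q2, q3, q5}, q2→∅, q3→∅, q4→{q2, q5}, q5→{q1, q4}; now {q1, q2, q3, q4, q5}.
Read '1': q1→{q2, q3, q5}, q2→∅, q3→∅, q4→{q2, q5}, q5→{q1, q4}; now {q1, q2, q3, q4, q5}.
Read '1': q1→{q2, q3, q5}, q2→∅, q3→∅, q4→{q2, q5}, q5→{q1, q4}; now {q1, q2, q3, q4, q5}.
State q5 is in {q1, q2, q3, q4, q5}.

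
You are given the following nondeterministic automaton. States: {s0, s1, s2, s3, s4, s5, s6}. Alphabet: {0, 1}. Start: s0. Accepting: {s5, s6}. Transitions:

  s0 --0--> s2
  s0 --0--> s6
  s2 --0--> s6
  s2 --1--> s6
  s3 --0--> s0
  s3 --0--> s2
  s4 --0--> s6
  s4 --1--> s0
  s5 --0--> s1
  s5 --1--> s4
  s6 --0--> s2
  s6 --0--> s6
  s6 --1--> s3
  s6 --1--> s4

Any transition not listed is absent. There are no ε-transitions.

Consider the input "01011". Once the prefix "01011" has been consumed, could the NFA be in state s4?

Start in {s0}.
Read '0': {s0} → {s2, s6}.
Read '1': {s2, s6} → {s3, s4, s6}.
Read '0': {s3, s4, s6} → {s0, s2, s6}.
Read '1': {s0, s2, s6} → {s3, s4, s6}.
Read '1': {s3, s4, s6} → {s0, s3, s4}.
State s4 is in {s0, s3, s4}.

Yes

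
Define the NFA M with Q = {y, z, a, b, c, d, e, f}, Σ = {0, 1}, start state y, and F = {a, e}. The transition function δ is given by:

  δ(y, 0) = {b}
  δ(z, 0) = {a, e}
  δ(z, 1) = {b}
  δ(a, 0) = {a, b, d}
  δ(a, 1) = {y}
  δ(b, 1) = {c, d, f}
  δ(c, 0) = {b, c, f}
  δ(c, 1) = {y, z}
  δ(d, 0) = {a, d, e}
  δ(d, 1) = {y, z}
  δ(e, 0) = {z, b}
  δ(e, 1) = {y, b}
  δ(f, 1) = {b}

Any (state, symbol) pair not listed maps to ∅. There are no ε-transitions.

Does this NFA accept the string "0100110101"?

No

Start in {y}.
Read '0': {y} → {b}.
Read '1': {b} → {c, d, f}.
Read '0': {c, d, f} → {a, b, c, d, e, f}.
Read '0': {a, b, c, d, e, f} → {z, a, b, c, d, e, f}.
Read '1': {z, a, b, c, d, e, f} → {y, z, b, c, d, f}.
Read '1': {y, z, b, c, d, f} → {y, z, b, c, d, f}.
Read '0': {y, z, b, c, d, f} → {a, b, c, d, e, f}.
Read '1': {a, b, c, d, e, f} → {y, z, b, c, d, f}.
Read '0': {y, z, b, c, d, f} → {a, b, c, d, e, f}.
Read '1': {a, b, c, d, e, f} → {y, z, b, c, d, f}.
The final set {y, z, b, c, d, f} contains no accepting state.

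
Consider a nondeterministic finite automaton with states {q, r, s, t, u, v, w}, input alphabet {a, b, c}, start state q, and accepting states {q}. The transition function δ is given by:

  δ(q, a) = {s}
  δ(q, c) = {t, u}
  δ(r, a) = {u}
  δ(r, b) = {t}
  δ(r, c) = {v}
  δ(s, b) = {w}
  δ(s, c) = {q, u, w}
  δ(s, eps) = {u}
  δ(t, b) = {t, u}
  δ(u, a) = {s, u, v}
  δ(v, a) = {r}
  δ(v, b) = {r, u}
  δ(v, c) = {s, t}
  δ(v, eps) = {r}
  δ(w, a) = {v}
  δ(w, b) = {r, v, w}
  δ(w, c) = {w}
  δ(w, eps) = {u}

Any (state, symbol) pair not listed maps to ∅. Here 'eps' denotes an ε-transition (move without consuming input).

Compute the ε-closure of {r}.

Begin with {r}.
No ε-moves leave this set, so the closure equals the set itself.

{r}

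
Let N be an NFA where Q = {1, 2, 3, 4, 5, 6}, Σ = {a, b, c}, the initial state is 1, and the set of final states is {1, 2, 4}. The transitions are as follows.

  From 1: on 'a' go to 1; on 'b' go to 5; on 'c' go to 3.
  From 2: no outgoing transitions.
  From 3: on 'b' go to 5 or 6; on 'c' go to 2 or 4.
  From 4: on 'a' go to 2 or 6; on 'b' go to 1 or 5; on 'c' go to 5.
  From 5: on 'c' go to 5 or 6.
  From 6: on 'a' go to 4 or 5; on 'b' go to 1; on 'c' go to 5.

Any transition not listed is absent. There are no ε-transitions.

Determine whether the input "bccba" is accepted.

Yes

Start in {1}.
Read 'b': 1→{5}; now {5}.
Read 'c': 5→{5, 6}; now {5, 6}.
Read 'c': 5→{5, 6}, 6→{5}; now {5, 6}.
Read 'b': 5→∅, 6→{1}; now {1}.
Read 'a': 1→{1}; now {1}.
The final set {1} contains the accepting state 1.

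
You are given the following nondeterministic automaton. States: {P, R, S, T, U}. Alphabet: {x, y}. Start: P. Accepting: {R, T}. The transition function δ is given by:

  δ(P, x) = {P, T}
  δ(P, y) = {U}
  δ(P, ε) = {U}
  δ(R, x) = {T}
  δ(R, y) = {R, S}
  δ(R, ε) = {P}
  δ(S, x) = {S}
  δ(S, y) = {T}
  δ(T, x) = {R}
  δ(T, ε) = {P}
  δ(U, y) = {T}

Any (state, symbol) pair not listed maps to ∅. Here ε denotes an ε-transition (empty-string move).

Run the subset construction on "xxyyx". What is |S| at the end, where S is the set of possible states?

5

Start: ε-closure({P}) = {P, U}.
Read 'x': {P, U} → {P, T, U}.
Read 'x': {P, T, U} → {P, R, T, U}.
Read 'y': {P, R, T, U} → {P, R, S, T, U}.
Read 'y': {P, R, S, T, U} → {P, R, S, T, U}.
Read 'x': {P, R, S, T, U} → {P, R, S, T, U}.
That set has 5 states.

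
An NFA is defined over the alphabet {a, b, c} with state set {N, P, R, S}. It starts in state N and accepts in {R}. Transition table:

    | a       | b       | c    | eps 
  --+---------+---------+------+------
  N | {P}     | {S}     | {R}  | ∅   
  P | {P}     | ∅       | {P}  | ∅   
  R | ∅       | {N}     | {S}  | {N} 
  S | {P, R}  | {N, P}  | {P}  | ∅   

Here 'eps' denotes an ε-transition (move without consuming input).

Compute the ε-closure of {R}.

{N, R}

Begin with {R}.
ε-move R → N; add N.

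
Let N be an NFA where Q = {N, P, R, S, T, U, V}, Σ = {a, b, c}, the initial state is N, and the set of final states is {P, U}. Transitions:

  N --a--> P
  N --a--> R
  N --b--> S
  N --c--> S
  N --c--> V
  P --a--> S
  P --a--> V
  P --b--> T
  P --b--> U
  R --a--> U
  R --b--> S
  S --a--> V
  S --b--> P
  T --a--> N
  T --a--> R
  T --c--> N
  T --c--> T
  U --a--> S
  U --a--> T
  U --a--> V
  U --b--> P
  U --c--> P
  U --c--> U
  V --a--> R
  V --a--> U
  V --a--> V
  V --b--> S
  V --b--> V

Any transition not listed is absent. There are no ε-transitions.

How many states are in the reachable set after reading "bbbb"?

Start in {N}.
Read 'b': N→{S}; now {S}.
Read 'b': S→{P}; now {P}.
Read 'b': P→{T, U}; now {T, U}.
Read 'b': T→∅, U→{P}; now {P}.
That set has 1 state.

1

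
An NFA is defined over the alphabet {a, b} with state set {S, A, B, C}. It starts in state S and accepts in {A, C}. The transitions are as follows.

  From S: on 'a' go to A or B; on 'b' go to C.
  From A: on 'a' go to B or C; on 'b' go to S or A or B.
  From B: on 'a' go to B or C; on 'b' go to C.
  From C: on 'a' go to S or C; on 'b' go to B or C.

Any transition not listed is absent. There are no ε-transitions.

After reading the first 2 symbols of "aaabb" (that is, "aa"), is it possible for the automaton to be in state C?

Start in {S}.
Read 'a': S→{A, B}; now {A, B}.
Read 'a': A→{B, C}, B→{B, C}; now {B, C}.
State C is in {B, C}.

Yes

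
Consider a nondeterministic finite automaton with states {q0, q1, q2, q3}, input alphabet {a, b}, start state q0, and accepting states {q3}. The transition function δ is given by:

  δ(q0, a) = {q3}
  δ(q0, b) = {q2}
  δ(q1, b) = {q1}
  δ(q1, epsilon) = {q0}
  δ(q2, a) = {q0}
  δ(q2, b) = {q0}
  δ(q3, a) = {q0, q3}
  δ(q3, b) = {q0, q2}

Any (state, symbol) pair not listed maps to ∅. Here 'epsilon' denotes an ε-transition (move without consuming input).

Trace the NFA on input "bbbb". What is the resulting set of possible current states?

{q0}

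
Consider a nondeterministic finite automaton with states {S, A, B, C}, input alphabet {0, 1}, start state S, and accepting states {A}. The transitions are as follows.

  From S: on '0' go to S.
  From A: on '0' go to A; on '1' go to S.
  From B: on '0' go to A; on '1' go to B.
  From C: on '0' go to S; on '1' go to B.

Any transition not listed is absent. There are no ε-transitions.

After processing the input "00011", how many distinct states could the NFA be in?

Start in {S}.
Read '0': S→{S}; now {S}.
Read '0': S→{S}; now {S}.
Read '0': S→{S}; now {S}.
Read '1': S→∅; now ∅.
The set is empty and remains empty for the remaining 1 symbol.
That set has 0 states.

0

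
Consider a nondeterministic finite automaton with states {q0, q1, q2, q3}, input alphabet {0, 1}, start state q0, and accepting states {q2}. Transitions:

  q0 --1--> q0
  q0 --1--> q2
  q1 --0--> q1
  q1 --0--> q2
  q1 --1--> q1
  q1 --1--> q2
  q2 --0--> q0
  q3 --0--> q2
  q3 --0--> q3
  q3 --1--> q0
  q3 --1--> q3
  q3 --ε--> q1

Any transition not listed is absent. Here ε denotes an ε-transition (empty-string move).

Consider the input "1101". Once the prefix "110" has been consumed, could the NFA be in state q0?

Start in {q0}.
Read '1': q0→{q0, q2}; now {q0, q2}.
Read '1': q0→{q0, q2}, q2→∅; now {q0, q2}.
Read '0': q0→∅, q2→{q0}; now {q0}.
State q0 is in {q0}.

Yes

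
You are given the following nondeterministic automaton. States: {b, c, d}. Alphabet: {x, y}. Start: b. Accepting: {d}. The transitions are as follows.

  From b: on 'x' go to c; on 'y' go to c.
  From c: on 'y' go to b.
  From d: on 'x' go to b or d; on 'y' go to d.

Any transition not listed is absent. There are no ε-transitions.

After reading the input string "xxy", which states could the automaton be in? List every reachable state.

∅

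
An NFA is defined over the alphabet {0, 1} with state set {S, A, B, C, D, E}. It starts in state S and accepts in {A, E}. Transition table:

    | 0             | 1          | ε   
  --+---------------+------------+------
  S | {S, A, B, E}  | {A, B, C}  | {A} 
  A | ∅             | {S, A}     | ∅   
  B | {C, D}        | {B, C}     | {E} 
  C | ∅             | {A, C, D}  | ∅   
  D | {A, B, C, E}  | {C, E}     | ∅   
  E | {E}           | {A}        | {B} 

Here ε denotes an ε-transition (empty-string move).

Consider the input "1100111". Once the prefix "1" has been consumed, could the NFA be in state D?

Start: ε-closure({S}) = {S, A}.
Read '1': {S, A} → {S, A, B, C, E}.
State D is not in {S, A, B, C, E}.

No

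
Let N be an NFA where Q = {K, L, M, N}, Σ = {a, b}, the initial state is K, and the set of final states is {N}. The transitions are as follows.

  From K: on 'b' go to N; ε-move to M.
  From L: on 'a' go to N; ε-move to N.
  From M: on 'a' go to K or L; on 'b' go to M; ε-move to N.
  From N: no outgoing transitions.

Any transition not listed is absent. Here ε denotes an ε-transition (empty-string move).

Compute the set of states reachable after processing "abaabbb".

Start: ε-closure({K}) = {K, M, N}.
Read 'a': K→∅, M→{K, L}, N→∅; union {K, L}; ε-closure = {K, L, M, N}.
Read 'b': K→{N}, L→∅, M→{M}, N→∅; now {M, N}.
Read 'a': M→{K, L}, N→∅; union {K, L}; ε-closure = {K, L, M, N}.
Read 'a': K→∅, L→{N}, M→{K, L}, N→∅; union {K, L, N}; ε-closure = {K, L, M, N}.
Read 'b': K→{N}, L→∅, M→{M}, N→∅; now {M, N}.
Read 'b': M→{M}, N→∅; union {M}; ε-closure = {M, N}.
Read 'b': M→{M}, N→∅; union {M}; ε-closure = {M, N}.

{M, N}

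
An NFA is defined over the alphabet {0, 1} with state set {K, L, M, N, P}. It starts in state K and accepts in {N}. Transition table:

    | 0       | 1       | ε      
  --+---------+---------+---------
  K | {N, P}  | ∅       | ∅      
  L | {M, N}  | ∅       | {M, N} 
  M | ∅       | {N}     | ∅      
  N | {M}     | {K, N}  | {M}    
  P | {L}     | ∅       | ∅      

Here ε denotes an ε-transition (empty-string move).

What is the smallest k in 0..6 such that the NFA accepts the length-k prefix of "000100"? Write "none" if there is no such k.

1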